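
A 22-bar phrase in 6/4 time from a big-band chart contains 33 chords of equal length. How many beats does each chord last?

4 beats

22 bars × 6 beats/bar = 132 beats total.
132 beats ÷ 33 chords = 4 beats per chord.
(That is a whole note.)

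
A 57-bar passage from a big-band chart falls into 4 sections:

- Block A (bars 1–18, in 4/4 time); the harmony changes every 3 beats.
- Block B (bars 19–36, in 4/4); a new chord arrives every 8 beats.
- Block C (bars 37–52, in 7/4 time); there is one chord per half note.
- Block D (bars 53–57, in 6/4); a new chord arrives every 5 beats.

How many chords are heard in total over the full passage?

95 chords

A: 18 bars × 4 beats = 72 beats; 3 beats/chord → 24 chords.
B: 18 bars × 4 beats = 72 beats; 8 beats/chord → 9 chords.
C: 16 bars × 7 beats = 112 beats; 2 beats/chord → 56 chords.
D: 5 bars × 6 beats = 30 beats; 5 beats/chord → 6 chords.
Total: 24 + 9 + 56 + 6 = 95.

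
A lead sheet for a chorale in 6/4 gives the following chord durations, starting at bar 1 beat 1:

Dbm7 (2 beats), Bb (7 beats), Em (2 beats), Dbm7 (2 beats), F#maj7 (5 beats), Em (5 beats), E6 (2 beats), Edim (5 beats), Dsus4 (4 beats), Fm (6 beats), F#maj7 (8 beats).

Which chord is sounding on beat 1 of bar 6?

Dsus4

Beat 1 of bar 6 is beat (6−1)×6 + 1 = 31 overall.
Running totals: Dbm7 ends at 2, Bb ends at 9, Em ends at 11, Dbm7 ends at 13, F#maj7 ends at 18, Em ends at 23, E6 ends at 25, Edim ends at 30, Dsus4 ends at 34.
Beat 31 falls within Dsus4.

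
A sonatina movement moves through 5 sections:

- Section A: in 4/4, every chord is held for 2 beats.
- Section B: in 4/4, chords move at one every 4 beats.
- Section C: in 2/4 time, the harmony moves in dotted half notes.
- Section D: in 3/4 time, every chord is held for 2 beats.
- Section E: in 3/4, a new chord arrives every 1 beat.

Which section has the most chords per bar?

Section E

A: 4/2 = 2 chords/bar.
B: 4/4 = 1 chord/bar.
C: 2/3 = 2/3 chords/bar.
D: 3/2 = 1.5 chords/bar.
E: 3/1 = 3 chords/bar.
Fastest is E at 3 chords/bar.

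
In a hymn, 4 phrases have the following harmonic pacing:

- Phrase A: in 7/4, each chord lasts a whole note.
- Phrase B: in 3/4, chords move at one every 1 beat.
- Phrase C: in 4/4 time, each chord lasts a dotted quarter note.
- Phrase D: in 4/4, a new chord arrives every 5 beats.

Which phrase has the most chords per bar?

Phrase B

A: each chord is 4 beats in 7/4, so 1.75 per bar.
B: each chord is 1 beat in 3/4, so 3 per bar.
C: each chord is 1.5 beats in 4/4, so 8/3 per bar.
D: each chord is 5 beats in 4/4, so 0.8 per bar.
Fastest is B at 3 chords/bar.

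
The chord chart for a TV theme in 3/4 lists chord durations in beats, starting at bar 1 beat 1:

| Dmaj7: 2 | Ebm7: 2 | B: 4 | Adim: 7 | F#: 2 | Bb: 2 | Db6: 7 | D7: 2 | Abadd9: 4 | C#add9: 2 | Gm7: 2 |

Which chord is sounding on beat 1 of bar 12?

C#add9

Beat 1 of bar 12 is beat (12−1)×3 + 1 = 34 overall.
Running totals: Dmaj7 ends at 2, Ebm7 ends at 4, B ends at 8, Adim ends at 15, F# ends at 17, Bb ends at 19, Db6 ends at 26, D7 ends at 28, Abadd9 ends at 32, C#add9 ends at 34.
Beat 34 falls within C#add9.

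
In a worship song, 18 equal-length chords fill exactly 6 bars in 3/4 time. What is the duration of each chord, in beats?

1 beat

6 bars × 3 beats/bar = 18 beats total.
18 beats ÷ 18 chords = 1 beats per chord.
(That is a quarter note.)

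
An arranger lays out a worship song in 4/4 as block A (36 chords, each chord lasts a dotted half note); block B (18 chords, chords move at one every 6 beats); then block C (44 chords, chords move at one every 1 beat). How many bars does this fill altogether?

A: 36 × 3 = 108 beats = 27 bars.
B: 18 × 6 = 108 beats = 27 bars.
C: 44 × 1 = 44 beats = 11 bars.
Total: 27 + 27 + 11 = 65 bars.

65 bars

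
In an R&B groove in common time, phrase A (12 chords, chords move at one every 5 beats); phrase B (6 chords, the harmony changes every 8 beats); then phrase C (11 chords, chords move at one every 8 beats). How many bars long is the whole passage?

49 bars

A: 12 × 5 = 60 beats = 15 bars.
B: 6 × 8 = 48 beats = 12 bars.
C: 11 × 8 = 88 beats = 22 bars.
Total: 15 + 12 + 22 = 49 bars.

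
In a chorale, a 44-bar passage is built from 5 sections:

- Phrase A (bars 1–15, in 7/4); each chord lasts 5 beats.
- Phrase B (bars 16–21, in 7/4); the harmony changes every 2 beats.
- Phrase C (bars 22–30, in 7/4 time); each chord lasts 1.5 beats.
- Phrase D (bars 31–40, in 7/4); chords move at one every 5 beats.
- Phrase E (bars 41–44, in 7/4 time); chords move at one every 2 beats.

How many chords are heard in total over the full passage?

112 chords

A: 15 bars × 7 beats = 105 beats; 5 beats/chord → 21 chords.
B: 6 bars × 7 beats = 42 beats; 2 beats/chord → 21 chords.
C: 9 bars × 7 beats = 63 beats; 1.5 beats/chord → 42 chords.
D: 10 bars × 7 beats = 70 beats; 5 beats/chord → 14 chords.
E: 4 bars × 7 beats = 28 beats; 2 beats/chord → 14 chords.
Total: 21 + 21 + 42 + 14 + 14 = 112.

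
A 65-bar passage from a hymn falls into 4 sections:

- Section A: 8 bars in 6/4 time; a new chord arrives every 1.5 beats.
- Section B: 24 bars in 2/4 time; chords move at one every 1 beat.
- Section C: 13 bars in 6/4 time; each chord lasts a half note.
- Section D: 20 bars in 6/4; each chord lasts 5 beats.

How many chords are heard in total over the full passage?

A: 8·6 = 48 beats, 48/1.5 = 32 chords.
B: 24·2 = 48 beats, 48/1 = 48 chords.
C: 13·6 = 78 beats, 78/2 = 39 chords.
D: 20·6 = 120 beats, 120/5 = 24 chords.
Total: 32 + 48 + 39 + 24 = 143.

143 chords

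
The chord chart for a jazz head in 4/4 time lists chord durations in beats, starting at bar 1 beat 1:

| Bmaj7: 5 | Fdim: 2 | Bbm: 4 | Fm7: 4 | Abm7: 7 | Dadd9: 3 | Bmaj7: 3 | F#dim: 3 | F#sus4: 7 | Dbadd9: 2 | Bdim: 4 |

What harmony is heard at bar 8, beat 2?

F#dim

Beat 2 of bar 8 is beat (8−1)×4 + 2 = 30 overall.
Running totals: Bmaj7 ends at 5, Fdim ends at 7, Bbm ends at 11, Fm7 ends at 15, Abm7 ends at 22, Dadd9 ends at 25, Bmaj7 ends at 28, F#dim ends at 31.
Beat 30 falls within F#dim.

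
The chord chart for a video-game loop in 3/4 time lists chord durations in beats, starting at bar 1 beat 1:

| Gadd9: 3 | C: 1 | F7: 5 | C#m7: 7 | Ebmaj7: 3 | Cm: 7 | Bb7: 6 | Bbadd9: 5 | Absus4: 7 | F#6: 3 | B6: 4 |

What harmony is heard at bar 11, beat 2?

Beat 2 of bar 11 is beat (11−1)×3 + 2 = 32 overall.
Running totals: Gadd9 ends at 3, C ends at 4, F7 ends at 9, C#m7 ends at 16, Ebmaj7 ends at 19, Cm ends at 26, Bb7 ends at 32.
Beat 32 falls within Bb7.

Bb7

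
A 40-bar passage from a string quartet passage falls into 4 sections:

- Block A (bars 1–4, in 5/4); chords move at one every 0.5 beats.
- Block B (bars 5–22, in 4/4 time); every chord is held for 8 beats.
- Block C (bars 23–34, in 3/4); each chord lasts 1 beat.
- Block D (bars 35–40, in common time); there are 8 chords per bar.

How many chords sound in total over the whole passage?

A: 4 bars × 5 beats = 20 beats; 0.5 beats/chord → 40 chords.
B: 18 bars × 4 beats = 72 beats; 8 beats/chord → 9 chords.
C: 12 bars × 3 beats = 36 beats; 1 beat/chord → 36 chords.
D: 6 bars × 4 beats = 24 beats; 0.5 beats/chord → 48 chords.
Total: 40 + 9 + 36 + 48 = 133.

133 chords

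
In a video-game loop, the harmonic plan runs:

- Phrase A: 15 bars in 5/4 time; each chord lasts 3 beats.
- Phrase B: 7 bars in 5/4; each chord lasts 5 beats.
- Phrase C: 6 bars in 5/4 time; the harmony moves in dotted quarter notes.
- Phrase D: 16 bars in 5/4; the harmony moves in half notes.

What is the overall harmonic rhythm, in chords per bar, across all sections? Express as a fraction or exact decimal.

A: 15 × 5 = 75 beats ÷ 3 = 25 chords.
B: 7 × 5 = 35 beats ÷ 5 = 7 chords.
C: 6 × 5 = 30 beats ÷ 1.5 = 20 chords.
D: 16 × 5 = 80 beats ÷ 2 = 40 chords.
Overall: 92 chords over 44 bars → 92/44 = 23/11 chords per bar.

23/11 chords per bar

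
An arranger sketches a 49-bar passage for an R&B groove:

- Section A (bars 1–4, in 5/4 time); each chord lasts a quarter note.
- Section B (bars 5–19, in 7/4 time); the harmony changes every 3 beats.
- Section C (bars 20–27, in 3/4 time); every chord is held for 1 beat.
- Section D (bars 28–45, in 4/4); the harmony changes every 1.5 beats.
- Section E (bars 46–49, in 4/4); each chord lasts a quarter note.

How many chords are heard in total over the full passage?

A: 4·5 = 20 beats, 20/1 = 20 chords.
B: 15·7 = 105 beats, 105/3 = 35 chords.
C: 8·3 = 24 beats, 24/1 = 24 chords.
D: 18·4 = 72 beats, 72/1.5 = 48 chords.
E: 4·4 = 16 beats, 16/1 = 16 chords.
Total: 20 + 35 + 24 + 48 + 16 = 143.

143 chords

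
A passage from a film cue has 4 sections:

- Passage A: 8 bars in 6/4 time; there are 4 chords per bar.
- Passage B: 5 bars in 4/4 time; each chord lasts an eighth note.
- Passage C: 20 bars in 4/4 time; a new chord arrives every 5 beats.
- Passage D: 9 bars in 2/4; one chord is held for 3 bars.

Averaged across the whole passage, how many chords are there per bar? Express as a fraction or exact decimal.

13/6 chords per bar

A: 8 × 6 = 48 beats ÷ 1.5 = 32 chords.
B: 5 × 4 = 20 beats ÷ 0.5 = 40 chords.
C: 20 × 4 = 80 beats ÷ 5 = 16 chords.
D: 9 × 2 = 18 beats ÷ 6 = 3 chords.
Overall: 91 chords over 42 bars → 91/42 = 13/6 chords per bar.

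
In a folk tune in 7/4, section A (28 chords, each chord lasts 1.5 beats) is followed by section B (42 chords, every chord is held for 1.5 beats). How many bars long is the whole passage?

15 bars

A: 28 × 1.5 = 42 beats = 6 bars.
B: 42 × 1.5 = 63 beats = 9 bars.
Total: 6 + 9 = 15 bars.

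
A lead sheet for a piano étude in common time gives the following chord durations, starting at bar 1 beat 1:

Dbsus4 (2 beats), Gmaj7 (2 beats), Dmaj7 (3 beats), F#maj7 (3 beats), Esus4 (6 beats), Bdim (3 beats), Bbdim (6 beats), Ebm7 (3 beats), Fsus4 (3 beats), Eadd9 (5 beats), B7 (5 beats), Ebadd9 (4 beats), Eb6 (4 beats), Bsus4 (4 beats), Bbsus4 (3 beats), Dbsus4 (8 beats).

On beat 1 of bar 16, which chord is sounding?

Dbsus4

Beat 1 of bar 16 is beat (16−1)×4 + 1 = 61 overall.
Running totals: Dbsus4 ends at 2, Gmaj7 ends at 4, Dmaj7 ends at 7, F#maj7 ends at 10, Esus4 ends at 16, Bdim ends at 19, Bbdim ends at 25, Ebm7 ends at 28, Fsus4 ends at 31, Eadd9 ends at 36, B7 ends at 41, Ebadd9 ends at 45, Eb6 ends at 49, Bsus4 ends at 53, Bbsus4 ends at 56, Dbsus4 ends at 64.
Beat 61 falls within Dbsus4.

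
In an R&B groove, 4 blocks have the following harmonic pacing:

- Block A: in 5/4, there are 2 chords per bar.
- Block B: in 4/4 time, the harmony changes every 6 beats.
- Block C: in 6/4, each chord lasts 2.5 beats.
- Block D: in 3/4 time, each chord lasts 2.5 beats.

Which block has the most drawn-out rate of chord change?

Block B

A: 5 beats/bar ÷ 2.5 beats/chord = 2 chords/bar.
B: 4 beats/bar ÷ 6 beats/chord = 2/3 chords/bar.
C: 6 beats/bar ÷ 2.5 beats/chord = 2.4 chords/bar.
D: 3 beats/bar ÷ 2.5 beats/chord = 1.2 chords/bar.
Slowest is B at 2/3 chords/bar.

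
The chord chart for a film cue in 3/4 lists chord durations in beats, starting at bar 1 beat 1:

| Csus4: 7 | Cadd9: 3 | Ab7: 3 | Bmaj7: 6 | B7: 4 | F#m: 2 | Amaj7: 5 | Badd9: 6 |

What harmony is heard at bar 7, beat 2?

B7

Beat 2 of bar 7 is beat (7−1)×3 + 2 = 20 overall.
Running totals: Csus4 ends at 7, Cadd9 ends at 10, Ab7 ends at 13, Bmaj7 ends at 19, B7 ends at 23.
Beat 20 falls within B7.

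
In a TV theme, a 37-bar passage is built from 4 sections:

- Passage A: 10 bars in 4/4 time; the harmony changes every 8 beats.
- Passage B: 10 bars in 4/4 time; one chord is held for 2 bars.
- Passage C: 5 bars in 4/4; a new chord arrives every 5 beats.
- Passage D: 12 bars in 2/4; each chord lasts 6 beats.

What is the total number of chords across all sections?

A: 10·4 = 40 beats, 40/8 = 5 chords.
B: 10·4 = 40 beats, 40/8 = 5 chords.
C: 5·4 = 20 beats, 20/5 = 4 chords.
D: 12·2 = 24 beats, 24/6 = 4 chords.
Total: 5 + 5 + 4 + 4 = 18.

18 chords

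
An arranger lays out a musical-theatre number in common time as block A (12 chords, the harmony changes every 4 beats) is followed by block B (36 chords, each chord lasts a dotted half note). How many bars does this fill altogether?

39 bars

A: 12 × 4 = 48 beats = 12 bars.
B: 36 × 3 = 108 beats = 27 bars.
Total: 12 + 27 = 39 bars.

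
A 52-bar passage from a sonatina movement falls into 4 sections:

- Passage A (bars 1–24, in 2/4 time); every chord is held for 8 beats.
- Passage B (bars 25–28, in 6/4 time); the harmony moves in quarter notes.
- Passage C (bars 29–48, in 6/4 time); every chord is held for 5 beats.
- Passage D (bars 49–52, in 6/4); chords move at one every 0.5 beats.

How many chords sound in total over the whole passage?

102 chords

A has 48 beats and chords last 8 each, so 6 chords.
B has 24 beats and chords last 1 each, so 24 chords.
C has 120 beats and chords last 5 each, so 24 chords.
D has 24 beats and chords last 0.5 each, so 48 chords.
Total: 6 + 24 + 24 + 48 = 102.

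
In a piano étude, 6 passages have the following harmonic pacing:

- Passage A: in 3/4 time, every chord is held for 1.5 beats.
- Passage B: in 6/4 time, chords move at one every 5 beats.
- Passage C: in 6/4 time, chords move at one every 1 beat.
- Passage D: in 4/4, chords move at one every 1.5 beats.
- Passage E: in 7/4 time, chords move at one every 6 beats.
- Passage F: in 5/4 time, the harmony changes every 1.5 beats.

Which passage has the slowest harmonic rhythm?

A: each chord is 1.5 beats in 3/4, so 2 per bar.
B: each chord is 5 beats in 6/4, so 1.2 per bar.
C: each chord is 1 beat in 6/4, so 6 per bar.
D: each chord is 1.5 beats in 4/4, so 8/3 per bar.
E: each chord is 6 beats in 7/4, so 7/6 per bar.
F: each chord is 1.5 beats in 5/4, so 10/3 per bar.
Slowest is E at 7/6 chords/bar.

Passage E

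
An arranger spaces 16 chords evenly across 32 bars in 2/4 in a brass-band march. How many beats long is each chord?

32 bars × 2 beats/bar = 64 beats total.
64 beats ÷ 16 chords = 4 beats per chord.
(That is a whole note.)

4 beats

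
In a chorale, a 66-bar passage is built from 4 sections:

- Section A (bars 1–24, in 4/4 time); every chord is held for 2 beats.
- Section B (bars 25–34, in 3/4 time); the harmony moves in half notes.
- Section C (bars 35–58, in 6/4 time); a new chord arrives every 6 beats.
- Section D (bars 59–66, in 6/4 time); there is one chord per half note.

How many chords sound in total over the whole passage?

111 chords

A: 24 bars × 4 beats = 96 beats; 2 beats/chord → 48 chords.
B: 10 bars × 3 beats = 30 beats; 2 beats/chord → 15 chords.
C: 24 bars × 6 beats = 144 beats; 6 beats/chord → 24 chords.
D: 8 bars × 6 beats = 48 beats; 2 beats/chord → 24 chords.
Total: 48 + 15 + 24 + 24 = 111.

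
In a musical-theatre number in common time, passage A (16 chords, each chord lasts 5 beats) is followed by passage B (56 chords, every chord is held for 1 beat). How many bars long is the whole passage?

A: 16 × 5 = 80 beats = 20 bars.
B: 56 × 1 = 56 beats = 14 bars.
Total: 20 + 14 = 34 bars.

34 bars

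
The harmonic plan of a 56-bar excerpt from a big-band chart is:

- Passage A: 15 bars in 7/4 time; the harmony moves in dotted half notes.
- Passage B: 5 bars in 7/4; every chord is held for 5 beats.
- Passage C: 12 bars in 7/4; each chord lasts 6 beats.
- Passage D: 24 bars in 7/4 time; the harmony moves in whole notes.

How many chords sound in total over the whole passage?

A: 15·7 = 105 beats, 105/3 = 35 chords.
B: 5·7 = 35 beats, 35/5 = 7 chords.
C: 12·7 = 84 beats, 84/6 = 14 chords.
D: 24·7 = 168 beats, 168/4 = 42 chords.
Total: 35 + 7 + 14 + 42 = 98.

98 chords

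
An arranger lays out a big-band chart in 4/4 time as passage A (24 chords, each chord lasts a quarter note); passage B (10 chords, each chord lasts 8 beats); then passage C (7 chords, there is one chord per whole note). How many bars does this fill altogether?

33 bars

A: 24 × 1 = 24 beats = 6 bars.
B: 10 × 8 = 80 beats = 20 bars.
C: 7 × 4 = 28 beats = 7 bars.
Total: 6 + 20 + 7 = 33 bars.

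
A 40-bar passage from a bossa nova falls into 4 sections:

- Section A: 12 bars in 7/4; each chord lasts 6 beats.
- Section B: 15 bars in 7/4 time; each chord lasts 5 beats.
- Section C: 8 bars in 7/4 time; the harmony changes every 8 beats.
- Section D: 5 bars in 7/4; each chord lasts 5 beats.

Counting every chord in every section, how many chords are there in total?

A has 84 beats and chords last 6 each, so 14 chords.
B has 105 beats and chords last 5 each, so 21 chords.
C has 56 beats and chords last 8 each, so 7 chords.
D has 35 beats and chords last 5 each, so 7 chords.
Total: 14 + 21 + 7 + 7 = 49.

49 chords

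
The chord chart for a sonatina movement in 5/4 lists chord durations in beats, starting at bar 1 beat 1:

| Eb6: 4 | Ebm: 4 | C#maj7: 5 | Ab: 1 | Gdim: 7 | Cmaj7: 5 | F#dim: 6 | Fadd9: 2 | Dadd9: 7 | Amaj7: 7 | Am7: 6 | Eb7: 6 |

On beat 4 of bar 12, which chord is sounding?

Eb7

Beat 4 of bar 12 is beat (12−1)×5 + 4 = 59 overall.
Running totals: Eb6 ends at 4, Ebm ends at 8, C#maj7 ends at 13, Ab ends at 14, Gdim ends at 21, Cmaj7 ends at 26, F#dim ends at 32, Fadd9 ends at 34, Dadd9 ends at 41, Amaj7 ends at 48, Am7 ends at 54, Eb7 ends at 60.
Beat 59 falls within Eb7.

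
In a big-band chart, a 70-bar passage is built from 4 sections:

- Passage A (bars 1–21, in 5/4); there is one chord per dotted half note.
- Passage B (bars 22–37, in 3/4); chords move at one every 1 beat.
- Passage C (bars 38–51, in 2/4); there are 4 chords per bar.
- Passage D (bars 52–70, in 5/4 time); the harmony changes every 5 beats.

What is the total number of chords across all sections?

A: 21 bars × 5 beats = 105 beats; 3 beats/chord → 35 chords.
B: 16 bars × 3 beats = 48 beats; 1 beat/chord → 48 chords.
C: 14 bars × 2 beats = 28 beats; 0.5 beats/chord → 56 chords.
D: 19 bars × 5 beats = 95 beats; 5 beats/chord → 19 chords.
Total: 35 + 48 + 56 + 19 = 158.

158 chords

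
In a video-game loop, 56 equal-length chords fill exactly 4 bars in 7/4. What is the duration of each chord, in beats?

4 bars × 7 beats/bar = 28 beats total.
28 beats ÷ 56 chords = 0.5 beats per chord.
(That is an eighth note.)

0.5 beats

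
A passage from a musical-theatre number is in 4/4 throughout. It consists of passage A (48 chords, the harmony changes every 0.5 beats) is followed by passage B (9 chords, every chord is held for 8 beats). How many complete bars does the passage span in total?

A: 48 × 0.5 = 24 beats = 6 bars.
B: 9 × 8 = 72 beats = 18 bars.
Total: 6 + 18 = 24 bars.

24 bars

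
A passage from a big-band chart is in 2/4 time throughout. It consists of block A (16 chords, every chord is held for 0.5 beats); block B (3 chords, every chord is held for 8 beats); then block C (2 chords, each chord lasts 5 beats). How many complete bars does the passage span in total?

A: 16 × 0.5 = 8 beats = 4 bars.
B: 3 × 8 = 24 beats = 12 bars.
C: 2 × 5 = 10 beats = 5 bars.
Total: 4 + 12 + 5 = 21 bars.

21 bars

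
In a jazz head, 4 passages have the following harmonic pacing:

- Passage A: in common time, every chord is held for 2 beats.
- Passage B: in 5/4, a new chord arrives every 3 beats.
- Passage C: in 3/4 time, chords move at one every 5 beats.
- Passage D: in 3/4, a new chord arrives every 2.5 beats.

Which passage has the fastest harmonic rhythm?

A: each chord is 2 beats in 4/4, so 2 per bar.
B: each chord is 3 beats in 5/4, so 5/3 per bar.
C: each chord is 5 beats in 3/4, so 0.6 per bar.
D: each chord is 2.5 beats in 3/4, so 1.2 per bar.
Fastest is A at 2 chords/bar.

Passage A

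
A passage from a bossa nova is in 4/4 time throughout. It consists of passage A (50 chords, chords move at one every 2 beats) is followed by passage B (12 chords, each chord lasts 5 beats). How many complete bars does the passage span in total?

40 bars

A: 50 × 2 = 100 beats = 25 bars.
B: 12 × 5 = 60 beats = 15 bars.
Total: 25 + 15 = 40 bars.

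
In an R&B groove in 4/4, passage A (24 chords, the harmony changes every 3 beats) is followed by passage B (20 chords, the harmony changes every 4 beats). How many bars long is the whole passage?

A: 24 × 3 = 72 beats = 18 bars.
B: 20 × 4 = 80 beats = 20 bars.
Total: 18 + 20 = 38 bars.

38 bars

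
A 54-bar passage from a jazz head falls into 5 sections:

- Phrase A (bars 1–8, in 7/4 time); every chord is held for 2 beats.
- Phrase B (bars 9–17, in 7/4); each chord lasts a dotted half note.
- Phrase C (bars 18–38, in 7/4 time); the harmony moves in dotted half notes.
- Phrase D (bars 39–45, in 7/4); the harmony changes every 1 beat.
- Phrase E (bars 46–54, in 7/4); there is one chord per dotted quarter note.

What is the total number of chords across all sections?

189 chords

A: 8 bars × 7 beats = 56 beats; 2 beats/chord → 28 chords.
B: 9 bars × 7 beats = 63 beats; 3 beats/chord → 21 chords.
C: 21 bars × 7 beats = 147 beats; 3 beats/chord → 49 chords.
D: 7 bars × 7 beats = 49 beats; 1 beat/chord → 49 chords.
E: 9 bars × 7 beats = 63 beats; 1.5 beats/chord → 42 chords.
Total: 28 + 21 + 49 + 49 + 42 = 189.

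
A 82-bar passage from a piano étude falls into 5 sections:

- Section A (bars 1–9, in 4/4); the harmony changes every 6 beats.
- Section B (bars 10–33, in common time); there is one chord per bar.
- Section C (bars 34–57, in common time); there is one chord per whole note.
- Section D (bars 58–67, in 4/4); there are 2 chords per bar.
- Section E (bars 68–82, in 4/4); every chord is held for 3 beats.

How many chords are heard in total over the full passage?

94 chords

A has 36 beats and chords last 6 each, so 6 chords.
B has 96 beats and chords last 4 each, so 24 chords.
C has 96 beats and chords last 4 each, so 24 chords.
D has 40 beats and chords last 2 each, so 20 chords.
E has 60 beats and chords last 3 each, so 20 chords.
Total: 6 + 24 + 24 + 20 + 20 = 94.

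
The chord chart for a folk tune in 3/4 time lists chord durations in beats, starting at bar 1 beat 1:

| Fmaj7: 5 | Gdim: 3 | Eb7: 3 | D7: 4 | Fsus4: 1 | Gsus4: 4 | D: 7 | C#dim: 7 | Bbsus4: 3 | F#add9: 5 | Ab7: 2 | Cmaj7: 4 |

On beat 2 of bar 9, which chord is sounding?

Beat 2 of bar 9 is beat (9−1)×3 + 2 = 26 overall.
Running totals: Fmaj7 ends at 5, Gdim ends at 8, Eb7 ends at 11, D7 ends at 15, Fsus4 ends at 16, Gsus4 ends at 20, D ends at 27.
Beat 26 falls within D.

D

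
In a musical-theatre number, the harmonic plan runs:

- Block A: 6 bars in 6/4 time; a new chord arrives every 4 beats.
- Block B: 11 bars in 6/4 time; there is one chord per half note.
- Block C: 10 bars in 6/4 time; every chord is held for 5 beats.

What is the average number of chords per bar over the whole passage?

A: 6 bars of 6 beats is 36 beats; at 4 beats each that's 9 chords.
B: 11 bars of 6 beats is 66 beats; at 2 beats each that's 33 chords.
C: 10 bars of 6 beats is 60 beats; at 5 beats each that's 12 chords.
Overall: 54 chords over 27 bars → 54/27 = 2 chords per bar.

2 chords per bar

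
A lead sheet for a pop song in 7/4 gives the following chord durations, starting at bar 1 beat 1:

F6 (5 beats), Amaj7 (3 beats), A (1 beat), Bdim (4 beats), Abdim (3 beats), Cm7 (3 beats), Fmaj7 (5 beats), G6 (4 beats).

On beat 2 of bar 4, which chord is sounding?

Fmaj7

Beat 2 of bar 4 is beat (4−1)×7 + 2 = 23 overall.
Running totals: F6 ends at 5, Amaj7 ends at 8, A ends at 9, Bdim ends at 13, Abdim ends at 16, Cm7 ends at 19, Fmaj7 ends at 24.
Beat 23 falls within Fmaj7.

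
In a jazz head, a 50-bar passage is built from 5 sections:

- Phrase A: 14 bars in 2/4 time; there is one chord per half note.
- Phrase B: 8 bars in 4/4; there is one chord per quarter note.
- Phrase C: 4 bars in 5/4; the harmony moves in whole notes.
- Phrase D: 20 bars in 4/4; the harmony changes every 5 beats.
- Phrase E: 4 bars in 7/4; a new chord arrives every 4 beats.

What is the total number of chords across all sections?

74 chords

A has 28 beats and chords last 2 each, so 14 chords.
B has 32 beats and chords last 1 each, so 32 chords.
C has 20 beats and chords last 4 each, so 5 chords.
D has 80 beats and chords last 5 each, so 16 chords.
E has 28 beats and chords last 4 each, so 7 chords.
Total: 14 + 32 + 5 + 16 + 7 = 74.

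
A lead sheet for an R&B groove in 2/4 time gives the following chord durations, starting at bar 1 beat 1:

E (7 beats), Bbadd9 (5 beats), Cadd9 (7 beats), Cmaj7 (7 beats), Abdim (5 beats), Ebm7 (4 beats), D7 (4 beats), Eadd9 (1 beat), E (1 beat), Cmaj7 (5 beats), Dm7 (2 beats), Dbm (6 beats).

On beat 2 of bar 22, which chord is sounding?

Cmaj7

Beat 2 of bar 22 is beat (22−1)×2 + 2 = 44 overall.
Running totals: E ends at 7, Bbadd9 ends at 12, Cadd9 ends at 19, Cmaj7 ends at 26, Abdim ends at 31, Ebm7 ends at 35, D7 ends at 39, Eadd9 ends at 40, E ends at 41, Cmaj7 ends at 46.
Beat 44 falls within Cmaj7.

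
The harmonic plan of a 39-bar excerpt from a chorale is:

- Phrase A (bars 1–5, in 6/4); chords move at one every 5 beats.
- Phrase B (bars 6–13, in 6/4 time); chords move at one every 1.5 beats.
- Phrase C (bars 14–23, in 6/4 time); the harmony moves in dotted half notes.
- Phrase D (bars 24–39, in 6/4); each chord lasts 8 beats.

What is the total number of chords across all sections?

70 chords

A: 5·6 = 30 beats, 30/5 = 6 chords.
B: 8·6 = 48 beats, 48/1.5 = 32 chords.
C: 10·6 = 60 beats, 60/3 = 20 chords.
D: 16·6 = 96 beats, 96/8 = 12 chords.
Total: 6 + 32 + 20 + 12 = 70.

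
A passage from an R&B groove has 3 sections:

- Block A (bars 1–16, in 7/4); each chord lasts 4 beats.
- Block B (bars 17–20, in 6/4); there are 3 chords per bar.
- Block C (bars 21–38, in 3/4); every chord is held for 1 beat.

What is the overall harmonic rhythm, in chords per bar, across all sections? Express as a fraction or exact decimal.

A: 16 × 7 = 112 beats ÷ 4 = 28 chords.
B: 4 × 6 = 24 beats ÷ 2 = 12 chords.
C: 18 × 3 = 54 beats ÷ 1 = 54 chords.
Overall: 94 chords over 38 bars → 94/38 = 47/19 chords per bar.

47/19 chords per bar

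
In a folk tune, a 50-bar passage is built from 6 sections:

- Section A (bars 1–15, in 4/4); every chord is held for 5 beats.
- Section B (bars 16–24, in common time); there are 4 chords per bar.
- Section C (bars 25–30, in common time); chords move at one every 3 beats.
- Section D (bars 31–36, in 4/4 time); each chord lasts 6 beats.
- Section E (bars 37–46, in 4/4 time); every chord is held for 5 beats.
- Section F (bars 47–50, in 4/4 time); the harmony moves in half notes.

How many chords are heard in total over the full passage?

A: 15 bars × 4 beats = 60 beats; 5 beats/chord → 12 chords.
B: 9 bars × 4 beats = 36 beats; 1 beat/chord → 36 chords.
C: 6 bars × 4 beats = 24 beats; 3 beats/chord → 8 chords.
D: 6 bars × 4 beats = 24 beats; 6 beats/chord → 4 chords.
E: 10 bars × 4 beats = 40 beats; 5 beats/chord → 8 chords.
F: 4 bars × 4 beats = 16 beats; 2 beats/chord → 8 chords.
Total: 12 + 36 + 8 + 4 + 8 + 8 = 76.

76 chords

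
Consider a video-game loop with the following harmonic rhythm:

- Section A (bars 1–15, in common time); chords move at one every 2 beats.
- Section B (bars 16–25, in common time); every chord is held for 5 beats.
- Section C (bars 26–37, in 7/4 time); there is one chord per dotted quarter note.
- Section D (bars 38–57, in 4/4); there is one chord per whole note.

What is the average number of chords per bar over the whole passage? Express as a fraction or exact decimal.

2 chords per bar

A: 15 bars of 4 beats is 60 beats; at 2 beats each that's 30 chords.
B: 10 bars of 4 beats is 40 beats; at 5 beats each that's 8 chords.
C: 12 bars of 7 beats is 84 beats; at 1.5 beats each that's 56 chords.
D: 20 bars of 4 beats is 80 beats; at 4 beats each that's 20 chords.
Overall: 114 chords over 57 bars → 114/57 = 2 chords per bar.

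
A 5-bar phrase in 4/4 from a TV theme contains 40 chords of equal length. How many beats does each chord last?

5 bars × 4 beats/bar = 20 beats total.
20 beats ÷ 40 chords = 0.5 beats per chord.
(That is an eighth note.)

0.5 beats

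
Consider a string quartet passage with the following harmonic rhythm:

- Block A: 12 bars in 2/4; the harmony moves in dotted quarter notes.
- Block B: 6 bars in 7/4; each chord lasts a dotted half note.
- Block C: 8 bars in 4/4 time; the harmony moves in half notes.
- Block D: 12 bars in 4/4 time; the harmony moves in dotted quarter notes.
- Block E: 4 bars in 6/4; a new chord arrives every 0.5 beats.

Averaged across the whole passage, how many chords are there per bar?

A: 12 × 2 = 24 beats ÷ 1.5 = 16 chords.
B: 6 × 7 = 42 beats ÷ 3 = 14 chords.
C: 8 × 4 = 32 beats ÷ 2 = 16 chords.
D: 12 × 4 = 48 beats ÷ 1.5 = 32 chords.
E: 4 × 6 = 24 beats ÷ 0.5 = 48 chords.
Overall: 126 chords over 42 bars → 126/42 = 3 chords per bar.

3 chords per bar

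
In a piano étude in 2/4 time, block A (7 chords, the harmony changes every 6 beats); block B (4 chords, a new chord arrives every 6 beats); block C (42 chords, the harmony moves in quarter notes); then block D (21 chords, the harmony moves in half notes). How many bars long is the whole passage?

A: 7 × 6 = 42 beats = 21 bars.
B: 4 × 6 = 24 beats = 12 bars.
C: 42 × 1 = 42 beats = 21 bars.
D: 21 × 2 = 42 beats = 21 bars.
Total: 21 + 12 + 21 + 21 = 75 bars.

75 bars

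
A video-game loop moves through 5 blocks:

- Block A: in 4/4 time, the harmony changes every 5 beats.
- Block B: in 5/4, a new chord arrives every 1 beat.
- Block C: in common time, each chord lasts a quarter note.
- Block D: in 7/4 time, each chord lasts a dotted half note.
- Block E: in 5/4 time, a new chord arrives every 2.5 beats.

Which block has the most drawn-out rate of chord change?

Block A

A: 4 beats/bar ÷ 5 beats/chord = 0.8 chords/bar.
B: 5 beats/bar ÷ 1 beat/chord = 5 chords/bar.
C: 4 beats/bar ÷ 1 beat/chord = 4 chords/bar.
D: 7 beats/bar ÷ 3 beats/chord = 7/3 chords/bar.
E: 5 beats/bar ÷ 2.5 beats/chord = 2 chords/bar.
Slowest is A at 0.8 chords/bar.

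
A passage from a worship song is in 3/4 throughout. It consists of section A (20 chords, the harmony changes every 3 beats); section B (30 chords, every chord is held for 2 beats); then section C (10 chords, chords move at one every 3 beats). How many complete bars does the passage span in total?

A: 20 × 3 = 60 beats = 20 bars.
B: 30 × 2 = 60 beats = 20 bars.
C: 10 × 3 = 30 beats = 10 bars.
Total: 20 + 20 + 10 = 50 bars.

50 bars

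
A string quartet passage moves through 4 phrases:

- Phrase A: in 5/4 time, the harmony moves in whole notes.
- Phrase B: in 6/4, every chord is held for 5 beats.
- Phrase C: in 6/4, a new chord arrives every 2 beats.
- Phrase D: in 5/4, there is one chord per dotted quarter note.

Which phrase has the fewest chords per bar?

Phrase B

A: each chord is 4 beats in 5/4, so 1.25 per bar.
B: each chord is 5 beats in 6/4, so 1.2 per bar.
C: each chord is 2 beats in 6/4, so 3 per bar.
D: each chord is 1.5 beats in 5/4, so 10/3 per bar.
Slowest is B at 1.2 chords/bar.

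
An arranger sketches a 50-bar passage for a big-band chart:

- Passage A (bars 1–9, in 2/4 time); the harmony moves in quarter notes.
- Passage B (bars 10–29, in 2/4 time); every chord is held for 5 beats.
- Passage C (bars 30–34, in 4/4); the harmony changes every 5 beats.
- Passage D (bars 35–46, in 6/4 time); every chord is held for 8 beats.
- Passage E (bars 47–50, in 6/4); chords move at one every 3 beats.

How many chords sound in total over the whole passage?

47 chords

A: 9 bars × 2 beats = 18 beats; 1 beat/chord → 18 chords.
B: 20 bars × 2 beats = 40 beats; 5 beats/chord → 8 chords.
C: 5 bars × 4 beats = 20 beats; 5 beats/chord → 4 chords.
D: 12 bars × 6 beats = 72 beats; 8 beats/chord → 9 chords.
E: 4 bars × 6 beats = 24 beats; 3 beats/chord → 8 chords.
Total: 18 + 8 + 4 + 9 + 8 = 47.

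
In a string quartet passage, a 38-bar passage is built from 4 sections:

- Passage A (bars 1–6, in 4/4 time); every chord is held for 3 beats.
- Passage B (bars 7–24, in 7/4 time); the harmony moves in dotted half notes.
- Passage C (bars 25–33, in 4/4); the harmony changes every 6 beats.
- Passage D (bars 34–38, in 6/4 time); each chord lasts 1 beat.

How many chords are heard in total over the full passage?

A: 6·4 = 24 beats, 24/3 = 8 chords.
B: 18·7 = 126 beats, 126/3 = 42 chords.
C: 9·4 = 36 beats, 36/6 = 6 chords.
D: 5·6 = 30 beats, 30/1 = 30 chords.
Total: 8 + 42 + 6 + 30 = 86.

86 chords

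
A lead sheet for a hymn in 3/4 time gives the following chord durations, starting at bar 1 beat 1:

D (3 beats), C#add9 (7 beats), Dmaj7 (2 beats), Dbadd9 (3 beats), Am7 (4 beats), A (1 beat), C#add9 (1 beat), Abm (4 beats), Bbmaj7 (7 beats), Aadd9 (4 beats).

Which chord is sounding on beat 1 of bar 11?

Beat 1 of bar 11 is beat (11−1)×3 + 1 = 31 overall.
Running totals: D ends at 3, C#add9 ends at 10, Dmaj7 ends at 12, Dbadd9 ends at 15, Am7 ends at 19, A ends at 20, C#add9 ends at 21, Abm ends at 25, Bbmaj7 ends at 32.
Beat 31 falls within Bbmaj7.

Bbmaj7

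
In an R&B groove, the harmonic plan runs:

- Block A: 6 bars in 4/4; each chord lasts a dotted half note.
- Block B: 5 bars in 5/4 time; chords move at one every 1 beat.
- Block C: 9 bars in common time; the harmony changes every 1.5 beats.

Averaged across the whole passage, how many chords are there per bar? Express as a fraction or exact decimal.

2.85 chords per bar

A: 6 bars of 4 beats is 24 beats; at 3 beats each that's 8 chords.
B: 5 bars of 5 beats is 25 beats; at 1 beat each that's 25 chords.
C: 9 bars of 4 beats is 36 beats; at 1.5 beats each that's 24 chords.
Overall: 57 chords over 20 bars → 57/20 = 2.85 chords per bar.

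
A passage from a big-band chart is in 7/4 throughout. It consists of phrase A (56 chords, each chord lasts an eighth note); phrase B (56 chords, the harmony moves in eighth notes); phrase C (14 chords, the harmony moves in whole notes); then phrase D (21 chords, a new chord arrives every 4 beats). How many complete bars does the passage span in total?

28 bars

A: 56 × 0.5 = 28 beats = 4 bars.
B: 56 × 0.5 = 28 beats = 4 bars.
C: 14 × 4 = 56 beats = 8 bars.
D: 21 × 4 = 84 beats = 12 bars.
Total: 4 + 4 + 8 + 12 = 28 bars.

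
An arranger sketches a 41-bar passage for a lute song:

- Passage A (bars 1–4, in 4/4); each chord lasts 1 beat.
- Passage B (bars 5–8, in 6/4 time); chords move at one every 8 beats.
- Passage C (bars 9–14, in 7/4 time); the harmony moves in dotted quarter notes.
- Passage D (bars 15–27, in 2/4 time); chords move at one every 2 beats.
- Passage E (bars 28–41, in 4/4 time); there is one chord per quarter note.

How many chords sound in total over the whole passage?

A has 16 beats and chords last 1 each, so 16 chords.
B has 24 beats and chords last 8 each, so 3 chords.
C has 42 beats and chords last 1.5 each, so 28 chords.
D has 26 beats and chords last 2 each, so 13 chords.
E has 56 beats and chords last 1 each, so 56 chords.
Total: 16 + 3 + 28 + 13 + 56 = 116.

116 chords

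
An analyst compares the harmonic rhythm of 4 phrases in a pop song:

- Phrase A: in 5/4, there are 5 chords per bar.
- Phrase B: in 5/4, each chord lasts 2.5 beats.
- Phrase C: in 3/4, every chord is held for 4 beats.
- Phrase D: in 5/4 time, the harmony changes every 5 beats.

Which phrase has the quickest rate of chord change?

A: 5 beats/bar ÷ 1 beat/chord = 5 chords/bar.
B: 5 beats/bar ÷ 2.5 beats/chord = 2 chords/bar.
C: 3 beats/bar ÷ 4 beats/chord = 0.75 chords/bar.
D: 5 beats/bar ÷ 5 beats/chord = 1 chord/bar.
Fastest is A at 5 chords/bar.

Phrase A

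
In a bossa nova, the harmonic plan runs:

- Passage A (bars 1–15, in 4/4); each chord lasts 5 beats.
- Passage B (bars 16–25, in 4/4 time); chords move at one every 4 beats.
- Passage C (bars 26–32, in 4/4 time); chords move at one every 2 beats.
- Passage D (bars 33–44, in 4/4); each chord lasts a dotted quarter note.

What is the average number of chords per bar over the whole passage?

A: 15 × 4 = 60 beats ÷ 5 = 12 chords.
B: 10 × 4 = 40 beats ÷ 4 = 10 chords.
C: 7 × 4 = 28 beats ÷ 2 = 14 chords.
D: 12 × 4 = 48 beats ÷ 1.5 = 32 chords.
Overall: 68 chords over 44 bars → 68/44 = 17/11 chords per bar.

17/11 chords per bar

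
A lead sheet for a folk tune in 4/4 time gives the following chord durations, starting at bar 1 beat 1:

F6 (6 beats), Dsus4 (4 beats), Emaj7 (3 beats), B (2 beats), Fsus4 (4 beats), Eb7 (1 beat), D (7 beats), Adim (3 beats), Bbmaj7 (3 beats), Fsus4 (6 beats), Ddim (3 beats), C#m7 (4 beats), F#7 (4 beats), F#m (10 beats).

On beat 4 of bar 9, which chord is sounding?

Fsus4

Beat 4 of bar 9 is beat (9−1)×4 + 4 = 36 overall.
Running totals: F6 ends at 6, Dsus4 ends at 10, Emaj7 ends at 13, B ends at 15, Fsus4 ends at 19, Eb7 ends at 20, D ends at 27, Adim ends at 30, Bbmaj7 ends at 33, Fsus4 ends at 39.
Beat 36 falls within Fsus4.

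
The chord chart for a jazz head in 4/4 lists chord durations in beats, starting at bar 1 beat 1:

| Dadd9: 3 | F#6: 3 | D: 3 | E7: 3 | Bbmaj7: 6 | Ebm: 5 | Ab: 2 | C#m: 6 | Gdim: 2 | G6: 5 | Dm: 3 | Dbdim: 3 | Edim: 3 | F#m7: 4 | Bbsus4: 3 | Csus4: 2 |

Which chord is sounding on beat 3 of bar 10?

Beat 3 of bar 10 is beat (10−1)×4 + 3 = 39 overall.
Running totals: Dadd9 ends at 3, F#6 ends at 6, D ends at 9, E7 ends at 12, Bbmaj7 ends at 18, Ebm ends at 23, Ab ends at 25, C#m ends at 31, Gdim ends at 33, G6 ends at 38, Dm ends at 41.
Beat 39 falls within Dm.

Dm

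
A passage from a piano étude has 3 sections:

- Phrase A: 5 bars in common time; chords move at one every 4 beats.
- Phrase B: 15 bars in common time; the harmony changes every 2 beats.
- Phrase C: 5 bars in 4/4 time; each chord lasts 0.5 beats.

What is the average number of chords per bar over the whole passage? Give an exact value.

3 chords per bar

A: 5 × 4 = 20 beats ÷ 4 = 5 chords.
B: 15 × 4 = 60 beats ÷ 2 = 30 chords.
C: 5 × 4 = 20 beats ÷ 0.5 = 40 chords.
Overall: 75 chords over 25 bars → 75/25 = 3 chords per bar.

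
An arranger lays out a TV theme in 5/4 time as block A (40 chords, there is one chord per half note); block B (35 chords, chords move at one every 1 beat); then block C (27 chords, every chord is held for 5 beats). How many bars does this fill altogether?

50 bars

A: 40 × 2 = 80 beats = 16 bars.
B: 35 × 1 = 35 beats = 7 bars.
C: 27 × 5 = 135 beats = 27 bars.
Total: 16 + 7 + 27 = 50 bars.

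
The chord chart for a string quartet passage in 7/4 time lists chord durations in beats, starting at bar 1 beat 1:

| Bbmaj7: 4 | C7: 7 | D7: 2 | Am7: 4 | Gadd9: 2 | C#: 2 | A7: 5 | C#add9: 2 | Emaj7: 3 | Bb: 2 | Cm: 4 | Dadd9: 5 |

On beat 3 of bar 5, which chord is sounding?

Beat 3 of bar 5 is beat (5−1)×7 + 3 = 31 overall.
Running totals: Bbmaj7 ends at 4, C7 ends at 11, D7 ends at 13, Am7 ends at 17, Gadd9 ends at 19, C# ends at 21, A7 ends at 26, C#add9 ends at 28, Emaj7 ends at 31.
Beat 31 falls within Emaj7.

Emaj7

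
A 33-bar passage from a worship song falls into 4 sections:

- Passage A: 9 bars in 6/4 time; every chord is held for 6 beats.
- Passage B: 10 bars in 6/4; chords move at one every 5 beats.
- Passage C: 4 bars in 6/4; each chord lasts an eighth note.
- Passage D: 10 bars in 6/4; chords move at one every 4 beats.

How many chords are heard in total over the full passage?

A has 54 beats and chords last 6 each, so 9 chords.
B has 60 beats and chords last 5 each, so 12 chords.
C has 24 beats and chords last 0.5 each, so 48 chords.
D has 60 beats and chords last 4 each, so 15 chords.
Total: 9 + 12 + 48 + 15 = 84.

84 chords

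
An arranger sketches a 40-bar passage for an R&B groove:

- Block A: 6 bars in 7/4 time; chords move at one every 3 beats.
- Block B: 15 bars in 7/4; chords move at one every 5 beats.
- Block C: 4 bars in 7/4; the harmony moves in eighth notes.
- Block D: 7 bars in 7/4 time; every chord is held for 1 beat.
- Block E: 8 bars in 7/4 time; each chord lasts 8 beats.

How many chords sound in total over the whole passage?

147 chords

A: 6 bars × 7 beats = 42 beats; 3 beats/chord → 14 chords.
B: 15 bars × 7 beats = 105 beats; 5 beats/chord → 21 chords.
C: 4 bars × 7 beats = 28 beats; 0.5 beats/chord → 56 chords.
D: 7 bars × 7 beats = 49 beats; 1 beat/chord → 49 chords.
E: 8 bars × 7 beats = 56 beats; 8 beats/chord → 7 chords.
Total: 14 + 21 + 56 + 49 + 7 = 147.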